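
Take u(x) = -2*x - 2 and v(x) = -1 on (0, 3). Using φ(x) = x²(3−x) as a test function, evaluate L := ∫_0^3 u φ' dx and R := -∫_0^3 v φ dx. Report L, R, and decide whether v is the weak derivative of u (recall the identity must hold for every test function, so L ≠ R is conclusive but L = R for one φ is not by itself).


LHS = 27/2, RHS = 27/4. No, v is not the weak derivative of u.

u(x) = -2*x - 2, classical derivative u'(x) = -2.
φ(x) = x²(3−x), so φ'(x) = 3*x*(2 - x).
Note φ(0) = φ(3) = 0, so the boundary term u·φ vanishes.
LHS = ∫_0^3 u(x) φ'(x) dx = ∫_0^3 (6*x^3 - 6*x^2 - 12*x) dx. Term by term:
  ∫_0^3 6*x^3 dx = 243/2;  ∫_0^3 -6*x^2 dx = -54;  ∫_0^3 -12*x dx = -54.
Sum: 243/2 − 54 − 54 = 27/2.
So LHS = 27/2.
∫_0^3 v(x) φ(x) dx = ∫_0^3 (x^3 - 3*x^2) dx. Term by term:
  ∫_0^3 x^3 dx = 81/4;  ∫_0^3 -3*x^2 dx = -27.
Sum: 81/4 − 27 = -27/4.
So RHS = -∫_0^3 v(x) φ(x) dx = 27/4.
LHS − RHS = 27/4 ≠ 0, so the identity fails.
(For a valid weak derivative the identity must hold for EVERY test function, in particular this one. The failure shows v is NOT the weak derivative of u.)
Correct weak derivative would be u'(x) = -2.


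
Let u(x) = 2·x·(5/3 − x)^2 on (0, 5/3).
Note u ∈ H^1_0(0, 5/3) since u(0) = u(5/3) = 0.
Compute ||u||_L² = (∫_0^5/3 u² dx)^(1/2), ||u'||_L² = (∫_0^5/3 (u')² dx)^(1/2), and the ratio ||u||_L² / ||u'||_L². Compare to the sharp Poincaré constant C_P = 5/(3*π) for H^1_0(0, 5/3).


||u||_L² / ||u'||_L² = 5*sqrt(14)/42 < C_P = 5/(3*π).

u(x) = 2·x·(5/3 − x)^2, so u'(x) = 6*x^2 - 40*x/3 + 50/9.
u(x) = 2·x·(5/3 − x)^2 vanishes at x = 0 and x = 5/3, so u ∈ H^1_0(0, 5/3). Differentiate via the product rule and integrate the resulting polynomials term by term.
  ∫_0^5/3 u² dx = ∫_0^5/3 (4*x^6 - 80*x^5/3 + 200*x^4/3 - 2000*x^3/27 + 2500*x^2/81) dx. Term by term:
    ∫_0^5/3 4*x^6 dx = 312500/15309;  ∫_0^5/3 -80*x^5/3 dx = -625000/6561;  ∫_0^5/3 200*x^4/3 dx = 125000/729;
    ∫_0^5/3 -2000*x^3/27 dx = -312500/2187;  ∫_0^5/3 2500*x^2/81 dx = 312500/6561.
  Sum: 312500/15309 − 625000/6561 + 125000/729 − 312500/2187 + 312500/6561 = 62500/45927.
  ∫_0^5/3 (u')² dx = ∫_0^5/3 (36*x^4 - 160*x^3 + 2200*x^2/9 - 4000*x/27 + 2500/81) dx. Term by term:
    ∫_0^5/3 36*x^4 dx = 2500/27;  ∫_0^5/3 -160*x^3 dx = -25000/81;  ∫_0^5/3 2200*x^2/9 dx = 275000/729;
    ∫_0^5/3 -4000*x/27 dx = -50000/243;  ∫_0^5/3 2500/81 dx = 12500/243.
  Sum: 2500/27 − 25000/81 + 275000/729 − 50000/243 + 12500/243 = 5000/729.
∫_0^5/3 u² dx = 62500/45927, so ||u||_L² = 250*sqrt(7)/567.
∫_0^5/3 (u')² dx = 5000/729, so ||u'||_L² = 50*sqrt(2)/27.
Ratio ||u||_L² / ||u'||_L² = 5*sqrt(14)/42.
Sharp Poincaré constant on H^1_0(0, 5/3) is C_P = L/π = 5/(3*π), achieved by sin(3*π/5·x).
A polynomial bump cannot attain the sharp Poincaré constant (only the first sine eigenfunction does), so the ratio is strictly less than C_P, consistent with ||u||_L² ≤ C_P ||u'||_L².


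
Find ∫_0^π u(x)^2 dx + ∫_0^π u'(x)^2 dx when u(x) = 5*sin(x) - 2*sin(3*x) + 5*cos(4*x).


||u||_{H^1(0,π)}^2 = 3740/21 + 515*π/2

u'(x) = -20*sin(4*x) + 5*cos(x) - 6*cos(3*x).
Expand u² and (u')² and integrate term by term on (0, π), using: for integers n ≥ 1, ∫_0^π sin²(nx) dx = ∫_0^π cos²(nx) dx = π/2; for n ≠ n', ∫_0^π sin(nx)sin(n'x) dx = ∫_0^π cos(nx)cos(n'x) dx = 0; and by product-to-sum, ∫_0^π sin(nx)cos(n'x) dx = ½∫_0^π [sin((n+n')x) + sin((n−n')x)] dx, which is 0 when n+n' is even and 2n/(n²−n'²) when n+n' is odd (it need not vanish on (0, π)).
  u² squared terms: (-2)²·∫sin(3x)² dx = 4·π/2 = 2*π;  (5)²·∫cos(4x)² dx = 25·π/2 = 25*π/2;  (5)²·∫sin(x)² dx = 25·π/2 = 25*π/2.
  u² cross terms: 2·(-2)·(5)·∫sin(3x)·cos(4x) dx = -20·(-6/7) = 120/7;  2·(-2)·(5)·∫sin(3x)·sin(x) dx = -20·(0) = 0;  2·(5)·(5)·∫cos(4x)·sin(x) dx = 50·(-2/15) = -20/3.
  So ∫_0^π u² dx = 2*π + 25*π/2 + 25*π/2 + 120/7 + 0 − 20/3 = 220/21 + 27*π.
  (u')² squared terms: (-20)²·∫sin(4x)² dx = 400·π/2 = 200*π;  (-6)²·∫cos(3x)² dx = 36·π/2 = 18*π;  (5)²·∫cos(x)² dx = 25·π/2 = 25*π/2.
  (u')² cross terms: 2·(-20)·(-6)·∫sin(4x)·cos(3x) dx = 240·(8/7) = 1920/7;  2·(-20)·(5)·∫sin(4x)·cos(x) dx = -200·(8/15) = -320/3;  2·(-6)·(5)·∫cos(3x)·cos(x) dx = -60·(0) = 0.
  So ∫_0^π (u')² dx = 200*π + 18*π + 25*π/2 + 1920/7 − 320/3 + 0 = 3520/21 + 461*π/2.
||u||_{H^1}^2 = (220/21 + 27*π) + (3520/21 + 461*π/2) = 3740/21 + 515*π/2.


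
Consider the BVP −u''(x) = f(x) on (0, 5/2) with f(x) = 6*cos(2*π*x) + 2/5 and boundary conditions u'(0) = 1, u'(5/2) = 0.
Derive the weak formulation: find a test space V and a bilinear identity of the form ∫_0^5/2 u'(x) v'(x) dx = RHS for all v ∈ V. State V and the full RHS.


V = H^1(0, 5/2) (v unrestricted at boundary; u is determined up to an additive constant); weak form: ∫_0^5/2 u'v' dx = ∫_0^5/2 (6*cos(2*π*x) + 2/5) v dx − v(0) for all v ∈ V.

Multiply both sides by a test function v and integrate from 0 to 5/2:
  ∫_0^5/2 −u''(x) v(x) dx = ∫_0^5/2 f(x) v(x) dx.
Integrate the LHS by parts once:
  ∫_0^5/2 −u'' v dx = −[u'(x) v(x)]_0^5/2 + ∫_0^5/2 u'(x) v'(x) dx.
Thus ∫_0^5/2 u'(x) v'(x) dx = ∫_0^5/2 f(x) v(x) dx + [u'(x) v(x)]_0^5/2.
Choose V so that boundary terms are either known or forced to vanish.
u has inhomogeneous Neumann u'(0) = 1, u'(5/2) = 0. [u' v]_0^5/2 = (0)·v(5/2) − (1)·v(0) = − v(0). Take V = H^1(0, 5/2); boundary term becomes part of RHS.
Weak formulation: find u (satisfying any essential BC) such that ∫_0^5/2 u'(x) v'(x) dx = ∫_0^5/2 f v dx − v(0) for all v ∈ V (Neumann data are natural BCs: they enter the RHS as boundary terms).
Substituting f(x) = 6*cos(2*π*x) + 2/5, the right-hand side is ∫_0^5/2 (6*cos(2*π*x) + 2/5) v dx − v(0).
Compatibility check (pure Neumann): taking v ≡ 1 ∈ V gives 0 = ∫_0^5/2 f dx + (0) − (1), i.e. ∫_0^5/2 f dx must equal u'(0) − u'(5/2) = 1. Indeed ∫_0^5/2 (6*cos(2*π*x) + 2/5) dx = 1, so the data are compatible. The solution is then unique only up to an additive constant (fix it e.g. by requiring ∫_0^5/2 u dx = 0).


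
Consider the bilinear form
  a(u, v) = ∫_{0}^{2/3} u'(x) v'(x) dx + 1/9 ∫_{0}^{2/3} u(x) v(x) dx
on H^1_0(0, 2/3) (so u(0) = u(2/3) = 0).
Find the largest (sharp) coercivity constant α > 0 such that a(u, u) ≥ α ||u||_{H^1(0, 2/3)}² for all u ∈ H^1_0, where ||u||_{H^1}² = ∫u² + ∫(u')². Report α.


α = (4 + 81*π^2)/(9*(4 + 9*π^2))

Coercivity of a(·,·) on H^1_0(0, 2/3) means a(u, u) ≥ α ||u||_{H^1}² for every u ∈ H^1_0.
The interval has length L = 2/3, and Poincaré/coercivity depend only on L. Here a(u, u) = ∫(u')² + (1/9)·∫u².
Here 0 < c = 1/9 < 1. The condition a(u,u) ≥ α||u||_{H^1}² reads (1−α)∫(u')² ≥ (α−c)∫u². Any admissible α is ≤ 1 (rapidly oscillating u have ∫u²/∫(u')² → 0), and α = 1 would force 0 ≥ (1−c)∫u², impossible since c < 1; so 1−α > 0. By the sharp Poincaré inequality on H^1_0 of an interval of length L, ∫(u')² ≥ (π/L)²∫u² with equality for the first sine mode sin(π(x−x₀)/L) (x₀ the left endpoint), so the inequality holds for all u iff (1−α)(π/L)² ≥ α − c, i.e. α ≤ ((π/L)² + c)/((π/L)² + 1) = (1 + c(L/π)²)/(1 + (L/π)²). With (π/L)² = 9*π^2/4 and c = 1/9, the largest admissible constant is α = ((π/L)² + c)/((π/L)² + 1).
Simplifying, α = (4 + 81*π^2)/(9*(4 + 9*π^2)).


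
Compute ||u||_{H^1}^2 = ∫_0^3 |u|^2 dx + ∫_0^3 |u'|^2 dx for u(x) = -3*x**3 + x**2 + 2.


||u||_{H^1}^2 = 181302/35

The H^1 norm (squared) on an interval (0, L) is
  ||u||_{H^1}^2 = ∫_0^L u(x)^2 dx + ∫_0^L u'(x)^2 dx.
Compute u'(x) = -9*x**2 + 2*x.
Then u(x)^2 = 9*x**6 - 6*x**5 + x**4 - 12*x**3 + 4*x**2 + 4 and u'(x)^2 = 81*x**4 - 36*x**3 + 4*x**2.
Integrate each monomial from 0 to 3 using ∫_0^3 c·x^n dx = c·3^(n+1)/(n+1):
  ∫_0^3 u(x)^2 dx = ∫_0^3 (9*x^6 - 6*x^5 + x^4 - 12*x^3 + 4*x^2 + 4) dx. Term by term:
    ∫_0^3 9*x^6 dx = 19683/7;  ∫_0^3 -6*x^5 dx = -729;  ∫_0^3 x^4 dx = 243/5;
    ∫_0^3 -12*x^3 dx = -243;  ∫_0^3 4*x^2 dx = 36;  ∫_0^3 4 dx = 12.
  Sum: 19683/7 − 729 + 243/5 − 243 + 36 + 12 = 67776/35.
  ∫_0^3 u'(x)^2 dx = ∫_0^3 (81*x^4 - 36*x^3 + 4*x^2) dx. Term by term:
    ∫_0^3 81*x^4 dx = 19683/5;  ∫_0^3 -36*x^3 dx = -729;  ∫_0^3 4*x^2 dx = 36.
  Sum: 19683/5 − 729 + 36 = 16218/5.
Adding: ||u||_{H^1}^2 = 67776/35 + 16218/5 = 181302/35.


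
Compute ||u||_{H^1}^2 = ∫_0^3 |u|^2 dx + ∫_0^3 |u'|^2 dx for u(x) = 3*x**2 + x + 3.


||u||_{H^1}^2 = 11649/10

The H^1 norm (squared) on an interval (0, L) is
  ||u||_{H^1}^2 = ∫_0^L u(x)^2 dx + ∫_0^L u'(x)^2 dx.
Compute u'(x) = 6*x + 1.
Then u(x)^2 = 9*x**4 + 6*x**3 + 19*x**2 + 6*x + 9 and u'(x)^2 = 36*x**2 + 12*x + 1.
Integrate each monomial from 0 to 3 using ∫_0^3 c·x^n dx = c·3^(n+1)/(n+1):
  ∫_0^3 u(x)^2 dx = ∫_0^3 (9*x^4 + 6*x^3 + 19*x^2 + 6*x + 9) dx. Term by term:
    ∫_0^3 9*x^4 dx = 2187/5;  ∫_0^3 6*x^3 dx = 243/2;  ∫_0^3 19*x^2 dx = 171;
    ∫_0^3 6*x dx = 27;  ∫_0^3 9 dx = 27.
  Sum: 2187/5 + 243/2 + 171 + 27 + 27 = 7839/10.
  ∫_0^3 u'(x)^2 dx = ∫_0^3 (36*x^2 + 12*x + 1) dx. Term by term:
    ∫_0^3 36*x^2 dx = 324;  ∫_0^3 12*x dx = 54;  ∫_0^3 1 dx = 3.
  Sum: 324 + 54 + 3 = 381.
Adding: ||u||_{H^1}^2 = 7839/10 + 381 = 11649/10.


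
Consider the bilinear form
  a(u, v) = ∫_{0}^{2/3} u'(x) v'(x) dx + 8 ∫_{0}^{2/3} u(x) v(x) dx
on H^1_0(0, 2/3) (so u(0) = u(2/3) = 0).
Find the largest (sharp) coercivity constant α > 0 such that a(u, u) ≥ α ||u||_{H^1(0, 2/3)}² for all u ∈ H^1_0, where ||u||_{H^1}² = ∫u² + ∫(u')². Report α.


α = 1

Coercivity of a(·,·) on H^1_0(0, 2/3) means a(u, u) ≥ α ||u||_{H^1}² for every u ∈ H^1_0.
The interval has length L = 2/3, and Poincaré/coercivity depend only on L. Here a(u, u) = ∫(u')² + (8)·∫u².
Here c = 8 ≥ 1, so a(u,u) = ∫(u')² + c∫u² ≥ ∫(u')² + ∫u² = ||u||_{H^1}², i.e. α = 1 works. No larger α is possible: a(u,u) ≥ α||u||_{H^1}² means (1−α)∫(u')² ≥ (α−c)∫u², and for the modes u_n = sin(nπ(x−x₀)/L) (x₀ the left endpoint) one has ∫u_n²/∫(u_n')² = (L/(nπ))² → 0, so a(u_n,u_n)/||u_n||_{H^1}² → 1. Hence the optimal constant is α = 1.
Therefore α = 1.


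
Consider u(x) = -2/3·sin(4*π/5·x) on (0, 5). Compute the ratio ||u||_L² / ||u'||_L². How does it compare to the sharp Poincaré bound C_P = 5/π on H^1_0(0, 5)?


||u||_L² / ||u'||_L² = 5/(4*π) < C_P = 5/π.

u(x) = -2/3·sin(4*π/5·x), so u'(x) = -8*π*cos(4*π*x/5)/15.
Writing u(x) = A·sin(kπx/L) with A = -2/3 and k = 4, use ∫_0^L sin²(kπx/L) dx = L/2 and ∫_0^L cos²(kπx/L) dx = L/2.
u² = 4/9·sin²(4*π/5·x) and (u')² = 64*π^2/225·cos²(4*π/5·x), and each of sin², cos² integrates to L/2 = 5/2 over (0, 5).
∫_0^5 u² dx = 10/9, so ||u||_L² = sqrt(10)/3.
∫_0^5 (u')² dx = 32*π^2/45, so ||u'||_L² = 4*sqrt(10)*π/15.
Ratio ||u||_L² / ||u'||_L² = 5/(4*π).
Sharp Poincaré constant on H^1_0(0, 5) is C_P = L/π = 5/π, achieved by sin(π/5·x).
This is the k = 4 harmonic; the ratio L/(kπ) is strictly less than C_P = L/π, consistent with the sharp inequality ||u||_L² ≤ C_P ||u'||_L².


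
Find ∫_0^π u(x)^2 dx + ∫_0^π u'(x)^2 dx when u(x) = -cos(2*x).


||u||_{H^1(0,π)}^2 = 5*π/2

u'(x) = 2*sin(2*x).
Expand u² and (u')² and integrate term by term on (0, π), using: for integers n ≥ 1, ∫_0^π sin²(nx) dx = ∫_0^π cos²(nx) dx = π/2; for n ≠ n', ∫_0^π sin(nx)sin(n'x) dx = ∫_0^π cos(nx)cos(n'x) dx = 0; and by product-to-sum, ∫_0^π sin(nx)cos(n'x) dx = ½∫_0^π [sin((n+n')x) + sin((n−n')x)] dx, which is 0 when n+n' is even and 2n/(n²−n'²) when n+n' is odd (it need not vanish on (0, π)).
  u² squared terms: (-1)²·∫cos(2x)² dx = 1·π/2 = π/2.
  So ∫_0^π u² dx = π/2.
  (u')² squared terms: (2)²·∫sin(2x)² dx = 4·π/2 = 2*π.
  So ∫_0^π (u')² dx = 2*π.
||u||_{H^1}^2 = (π/2) + (2*π) = 5*π/2.


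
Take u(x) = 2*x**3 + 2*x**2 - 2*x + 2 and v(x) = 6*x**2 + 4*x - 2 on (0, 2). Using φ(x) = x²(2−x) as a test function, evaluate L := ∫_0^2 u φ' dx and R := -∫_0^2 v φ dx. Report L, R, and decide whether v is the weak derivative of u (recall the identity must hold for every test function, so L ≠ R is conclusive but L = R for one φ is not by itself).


LHS = -248/15, RHS = -248/15. Yes, v = u' weakly.

u(x) = 2*x**3 + 2*x**2 - 2*x + 2, classical derivative u'(x) = 6*x**2 + 4*x - 2.
φ(x) = x²(2−x), so φ'(x) = x*(4 - 3*x).
Note φ(0) = φ(2) = 0, so the boundary term u·φ vanishes.
LHS = ∫_0^2 u(x) φ'(x) dx = ∫_0^2 (-6*x^5 + 2*x^4 + 14*x^3 - 14*x^2 + 8*x) dx. Term by term:
  ∫_0^2 -6*x^5 dx = -64;  ∫_0^2 2*x^4 dx = 64/5;  ∫_0^2 14*x^3 dx = 56;
  ∫_0^2 -14*x^2 dx = -112/3;  ∫_0^2 8*x dx = 16.
Sum: -64 + 64/5 + 56 − 112/3 + 16 = -248/15.
So LHS = -248/15.
∫_0^2 v(x) φ(x) dx = ∫_0^2 (-6*x^5 + 8*x^4 + 10*x^3 - 4*x^2) dx. Term by term:
  ∫_0^2 -6*x^5 dx = -64;  ∫_0^2 8*x^4 dx = 256/5;  ∫_0^2 10*x^3 dx = 40;
  ∫_0^2 -4*x^2 dx = -32/3.
Sum: -64 + 256/5 + 40 − 32/3 = 248/15.
So RHS = -∫_0^2 v(x) φ(x) dx = -248/15.
LHS = RHS, so the identity holds for this test φ.
Moreover u is smooth here and v(x) = u'(x) = 6*x**2 + 4*x - 2 pointwise, so the identity holds for every test function. Hence v is the weak derivative of u.


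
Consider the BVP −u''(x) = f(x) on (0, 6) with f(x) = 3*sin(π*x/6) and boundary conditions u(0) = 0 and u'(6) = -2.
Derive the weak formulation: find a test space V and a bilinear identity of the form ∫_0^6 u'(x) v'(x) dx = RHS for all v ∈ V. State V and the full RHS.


V = {v ∈ H^1(0, 6) : v(0) = 0} (test functions vanish at x = 0 where u is specified); weak form: ∫_0^6 u'v' dx = ∫_0^6 (3*sin(π*x/6)) v dx − 2·v(6) for all v ∈ V.

Multiply both sides by a test function v and integrate from 0 to 6:
  ∫_0^6 −u''(x) v(x) dx = ∫_0^6 f(x) v(x) dx.
Integrate the LHS by parts once:
  ∫_0^6 −u'' v dx = −[u'(x) v(x)]_0^6 + ∫_0^6 u'(x) v'(x) dx.
Thus ∫_0^6 u'(x) v'(x) dx = ∫_0^6 f(x) v(x) dx + [u'(x) v(x)]_0^6.
Choose V so that boundary terms are either known or forced to vanish.
Mixed BC: u(0) = 0 (Dirichlet) and u'(6) = -2 (Neumann). Define V = {v ∈ H^1(0, 6) : v(0) = 0}. Then [u' v]_0^6 = u'(6)·v(6) − u'(0)·0 = − 2·v(6).
Weak formulation: find u (satisfying any essential BC) such that ∫_0^6 u'(x) v'(x) dx = ∫_0^6 f v dx − 2·v(6) for all v ∈ V (Dirichlet at 0 absorbed into V; Neumann datum at x = 6 contributes the boundary term).
Substituting f(x) = 3*sin(π*x/6), the right-hand side is ∫_0^6 (3*sin(π*x/6)) v dx − 2·v(6).


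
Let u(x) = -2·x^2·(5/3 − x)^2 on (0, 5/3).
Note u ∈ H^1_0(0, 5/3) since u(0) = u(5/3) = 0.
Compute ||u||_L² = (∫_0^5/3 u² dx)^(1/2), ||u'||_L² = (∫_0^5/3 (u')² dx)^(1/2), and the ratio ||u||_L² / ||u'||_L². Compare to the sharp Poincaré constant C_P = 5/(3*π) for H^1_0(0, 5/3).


||u||_L² / ||u'||_L² = 5*sqrt(3)/18 < C_P = 5/(3*π).

u(x) = -2·x^2·(5/3 − x)^2, so u'(x) = 4*x*(-18*x^2 + 45*x - 25)/9.
u(x) = -2·x^2·(5/3 − x)^2 vanishes at x = 0 and x = 5/3, so u ∈ H^1_0(0, 5/3). Differentiate via the product rule and integrate the resulting polynomials term by term.
  ∫_0^5/3 u² dx = ∫_0^5/3 (4*x^8 - 80*x^7/3 + 200*x^6/3 - 2000*x^5/27 + 2500*x^4/81) dx. Term by term:
    ∫_0^5/3 4*x^8 dx = 7812500/177147;  ∫_0^5/3 -80*x^7/3 dx = -3906250/19683;  ∫_0^5/3 200*x^6/3 dx = 15625000/45927;
    ∫_0^5/3 -2000*x^5/27 dx = -15625000/59049;  ∫_0^5/3 2500*x^4/81 dx = 1562500/19683.
  Sum: 7812500/177147 − 3906250/19683 + 15625000/45927 − 15625000/59049 + 1562500/19683 = 781250/1240029.
  ∫_0^5/3 (u')² dx = ∫_0^5/3 (64*x^6 - 320*x^5 + 5200*x^4/9 - 4000*x^3/9 + 10000*x^2/81) dx. Term by term:
    ∫_0^5/3 64*x^6 dx = 5000000/15309;  ∫_0^5/3 -320*x^5 dx = -2500000/2187;  ∫_0^5/3 5200*x^4/9 dx = 3250000/2187;
    ∫_0^5/3 -4000*x^3/9 dx = -625000/729;  ∫_0^5/3 10000*x^2/81 dx = 1250000/6561.
  Sum: 5000000/15309 − 2500000/2187 + 3250000/2187 − 625000/729 + 1250000/6561 = 125000/45927.
∫_0^5/3 u² dx = 781250/1240029, so ||u||_L² = 625*sqrt(42)/5103.
∫_0^5/3 (u')² dx = 125000/45927, so ||u'||_L² = 250*sqrt(14)/567.
Ratio ||u||_L² / ||u'||_L² = 5*sqrt(3)/18.
Sharp Poincaré constant on H^1_0(0, 5/3) is C_P = L/π = 5/(3*π), achieved by sin(3*π/5·x).
A polynomial bump cannot attain the sharp Poincaré constant (only the first sine eigenfunction does), so the ratio is strictly less than C_P, consistent with ||u||_L² ≤ C_P ||u'||_L².


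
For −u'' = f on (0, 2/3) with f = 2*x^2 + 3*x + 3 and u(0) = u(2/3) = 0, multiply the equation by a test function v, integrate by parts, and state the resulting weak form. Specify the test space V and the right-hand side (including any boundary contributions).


V = H^1_0(0, 2/3) (so v(0) = v(2/3) = 0); weak form: ∫_0^2/3 u'v' dx = ∫_0^2/3 (2*x^2 + 3*x + 3) v dx for all v ∈ V.

Multiply both sides by a test function v and integrate from 0 to 2/3:
  ∫_0^2/3 −u''(x) v(x) dx = ∫_0^2/3 f(x) v(x) dx.
Integrate the LHS by parts once:
  ∫_0^2/3 −u'' v dx = −[u'(x) v(x)]_0^2/3 + ∫_0^2/3 u'(x) v'(x) dx.
Thus ∫_0^2/3 u'(x) v'(x) dx = ∫_0^2/3 f(x) v(x) dx + [u'(x) v(x)]_0^2/3.
Choose V so that boundary terms are either known or forced to vanish.
u is Dirichlet: u(0) = u(2/3) = 0. Let V = H^1_0(0, 2/3); then v(0) = v(2/3) = 0, and [u' v]_0^2/3 = 0.
Weak formulation: find u (satisfying any essential BC) such that ∫_0^2/3 u'(x) v'(x) dx = ∫_0^2/3 f v dx for all v ∈ V.
Substituting f(x) = 2*x^2 + 3*x + 3, the right-hand side is ∫_0^2/3 (2*x^2 + 3*x + 3) v dx.


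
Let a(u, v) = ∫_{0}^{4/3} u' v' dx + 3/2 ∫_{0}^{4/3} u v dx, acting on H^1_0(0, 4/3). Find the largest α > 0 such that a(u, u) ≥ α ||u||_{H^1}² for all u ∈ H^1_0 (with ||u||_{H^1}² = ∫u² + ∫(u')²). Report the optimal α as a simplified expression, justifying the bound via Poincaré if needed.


α = 1

Coercivity of a(·,·) on H^1_0(0, 4/3) means a(u, u) ≥ α ||u||_{H^1}² for every u ∈ H^1_0.
The interval has length L = 4/3, and Poincaré/coercivity depend only on L. Here a(u, u) = ∫(u')² + (3/2)·∫u².
Here c = 3/2 ≥ 1, so a(u,u) = ∫(u')² + c∫u² ≥ ∫(u')² + ∫u² = ||u||_{H^1}², i.e. α = 1 works. No larger α is possible: a(u,u) ≥ α||u||_{H^1}² means (1−α)∫(u')² ≥ (α−c)∫u², and for the modes u_n = sin(nπ(x−x₀)/L) (x₀ the left endpoint) one has ∫u_n²/∫(u_n')² = (L/(nπ))² → 0, so a(u_n,u_n)/||u_n||_{H^1}² → 1. Hence the optimal constant is α = 1.
Therefore α = 1.


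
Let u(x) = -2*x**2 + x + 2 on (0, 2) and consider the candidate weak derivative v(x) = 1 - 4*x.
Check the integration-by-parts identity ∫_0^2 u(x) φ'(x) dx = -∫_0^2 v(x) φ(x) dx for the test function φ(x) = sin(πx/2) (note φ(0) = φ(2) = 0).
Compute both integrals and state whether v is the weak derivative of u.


LHS = 12/π, RHS = 12/π. Yes, v = u' weakly.

u(x) = -2*x**2 + x + 2, classical derivative u'(x) = 1 - 4*x.
φ(x) = sin(πx/2), so φ'(x) = π*cos(π*x/2)/2.
Note φ(0) = φ(2) = 0, so the boundary term u·φ vanishes.
LHS = ∫_0^2 u(x) φ'(x) dx = ∫_0^2 (-π*x^2*cos(π*x/2) + π*x*cos(π*x/2)/2 + π*cos(π*x/2)) dx. Term by term:
  ∫_0^2 π*cos(π*x/2) dx = 0;  ∫_0^2 π*x*cos(π*x/2)/2 dx = -4/π;  ∫_0^2 -π*x^2*cos(π*x/2) dx = 16/π.
Sum: 0 − 4/π + 16/π = 12/π.
So LHS = 12/π.
∫_0^2 v(x) φ(x) dx = ∫_0^2 (-4*x*sin(π*x/2) + sin(π*x/2)) dx. Term by term:
  ∫_0^2 -4*x*sin(π*x/2) dx = -16/π;  ∫_0^2 sin(π*x/2) dx = 4/π.
Sum: -16/π + 4/π = -12/π.
So RHS = -∫_0^2 v(x) φ(x) dx = 12/π.
LHS = RHS, so the identity holds for this test φ.
Moreover u is smooth here and v(x) = u'(x) = 1 - 4*x pointwise, so the identity holds for every test function. Hence v is the weak derivative of u.


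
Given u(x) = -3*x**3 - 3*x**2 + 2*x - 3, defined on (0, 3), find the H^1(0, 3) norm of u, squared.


||u||_{H^1}^2 = 782121/70

The H^1 norm (squared) on an interval (0, L) is
  ||u||_{H^1}^2 = ∫_0^L u(x)^2 dx + ∫_0^L u'(x)^2 dx.
Compute u'(x) = -9*x**2 - 6*x + 2.
Then u(x)^2 = 9*x**6 + 18*x**5 - 3*x**4 + 6*x**3 + 22*x**2 - 12*x + 9 and u'(x)^2 = 81*x**4 + 108*x**3 - 24*x + 4.
Integrate each monomial from 0 to 3 using ∫_0^3 c·x^n dx = c·3^(n+1)/(n+1):
  ∫_0^3 u(x)^2 dx = ∫_0^3 (9*x^6 + 18*x^5 - 3*x^4 + 6*x^3 + 22*x^2 - 12*x + 9) dx. Term by term:
    ∫_0^3 9*x^6 dx = 19683/7;  ∫_0^3 18*x^5 dx = 2187;  ∫_0^3 -3*x^4 dx = -729/5;
    ∫_0^3 6*x^3 dx = 243/2;  ∫_0^3 22*x^2 dx = 198;  ∫_0^3 -12*x dx = -54;
    ∫_0^3 9 dx = 27.
  Sum: 19683/7 + 2187 − 729/5 + 243/2 + 198 − 54 + 27 = 360189/70.
  ∫_0^3 u'(x)^2 dx = ∫_0^3 (81*x^4 + 108*x^3 - 24*x + 4) dx. Term by term:
    ∫_0^3 81*x^4 dx = 19683/5;  ∫_0^3 108*x^3 dx = 2187;  ∫_0^3 -24*x dx = -108;
    ∫_0^3 4 dx = 12.
  Sum: 19683/5 + 2187 − 108 + 12 = 30138/5.
Adding: ||u||_{H^1}^2 = 360189/70 + 30138/5 = 782121/70.


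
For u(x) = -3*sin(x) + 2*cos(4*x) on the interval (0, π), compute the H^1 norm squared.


||u||_{H^1(0,π)}^2 = 136/5 + 43*π

u'(x) = -8*sin(4*x) - 3*cos(x).
Expand u² and (u')² and integrate term by term on (0, π), using: for integers n ≥ 1, ∫_0^π sin²(nx) dx = ∫_0^π cos²(nx) dx = π/2; for n ≠ n', ∫_0^π sin(nx)sin(n'x) dx = ∫_0^π cos(nx)cos(n'x) dx = 0; and by product-to-sum, ∫_0^π sin(nx)cos(n'x) dx = ½∫_0^π [sin((n+n')x) + sin((n−n')x)] dx, which is 0 when n+n' is even and 2n/(n²−n'²) when n+n' is odd (it need not vanish on (0, π)).
  u² squared terms: (-3)²·∫sin(x)² dx = 9·π/2 = 9*π/2;  (2)²·∫cos(4x)² dx = 4·π/2 = 2*π.
  u² cross terms: 2·(-3)·(2)·∫sin(x)·cos(4x) dx = -12·(-2/15) = 8/5.
  So ∫_0^π u² dx = 9*π/2 + 2*π + 8/5 = 8/5 + 13*π/2.
  (u')² squared terms: (-8)²·∫sin(4x)² dx = 64·π/2 = 32*π;  (-3)²·∫cos(x)² dx = 9·π/2 = 9*π/2.
  (u')² cross terms: 2·(-8)·(-3)·∫sin(4x)·cos(x) dx = 48·(8/15) = 128/5.
  So ∫_0^π (u')² dx = 32*π + 9*π/2 + 128/5 = 128/5 + 73*π/2.
||u||_{H^1}^2 = (8/5 + 13*π/2) + (128/5 + 73*π/2) = 136/5 + 43*π.


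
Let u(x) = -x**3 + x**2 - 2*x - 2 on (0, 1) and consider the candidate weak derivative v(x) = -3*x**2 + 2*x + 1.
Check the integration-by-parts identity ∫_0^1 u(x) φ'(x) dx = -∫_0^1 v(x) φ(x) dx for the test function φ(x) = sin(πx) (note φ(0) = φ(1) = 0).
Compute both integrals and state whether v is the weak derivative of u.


LHS = -12/π^3 + 5/π, RHS = (-12 - π^2)/π^3. No, v is not the weak derivative of u.

u(x) = -x**3 + x**2 - 2*x - 2, classical derivative u'(x) = -3*x**2 + 2*x - 2.
φ(x) = sin(πx), so φ'(x) = π*cos(π*x).
Note φ(0) = φ(1) = 0, so the boundary term u·φ vanishes.
LHS = ∫_0^1 u(x) φ'(x) dx = ∫_0^1 (-π*x^3*cos(π*x) + π*x^2*cos(π*x) - 2*π*x*cos(π*x) - 2*π*cos(π*x)) dx. Term by term:
  ∫_0^1 -2*π*cos(π*x) dx = 0;  ∫_0^1 π*x^2*cos(π*x) dx = -2/π;  ∫_0^1 -π*x^3*cos(π*x) dx = -12/π^3 + 3/π;
  ∫_0^1 -2*π*x*cos(π*x) dx = 4/π.
Sum: 0 − 2/π + -12/π^3 + 3/π + 4/π = -12/π^3 + 5/π.
So LHS = -12/π^3 + 5/π.
∫_0^1 v(x) φ(x) dx = ∫_0^1 (-3*x^2*sin(π*x) + 2*x*sin(π*x) + sin(π*x)) dx. Term by term:
  ∫_0^1 -3*x^2*sin(π*x) dx = -3/π + 12/π^3;  ∫_0^1 2*x*sin(π*x) dx = 2/π;  ∫_0^1 sin(π*x) dx = 2/π.
Sum: -3/π + 12/π^3 + 2/π + 2/π = (π^2 + 12)/π^3.
So RHS = -∫_0^1 v(x) φ(x) dx = (-12 - π^2)/π^3.
LHS − RHS = 6/π ≠ 0, so the identity fails.
(For a valid weak derivative the identity must hold for EVERY test function, in particular this one. The failure shows v is NOT the weak derivative of u.)
Correct weak derivative would be u'(x) = -3*x**2 + 2*x - 2.


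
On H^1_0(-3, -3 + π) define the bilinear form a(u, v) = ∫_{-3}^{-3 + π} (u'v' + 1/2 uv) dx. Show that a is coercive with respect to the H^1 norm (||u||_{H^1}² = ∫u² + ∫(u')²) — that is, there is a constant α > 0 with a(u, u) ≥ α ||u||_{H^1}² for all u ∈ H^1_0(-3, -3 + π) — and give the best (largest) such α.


α = 3/4

Coercivity of a(·,·) on H^1_0(-3, -3 + π) means a(u, u) ≥ α ||u||_{H^1}² for every u ∈ H^1_0.
The interval has length L = π, and Poincaré/coercivity depend only on L. Here a(u, u) = ∫(u')² + (1/2)·∫u².
Here 0 < c = 1/2 < 1. The condition a(u,u) ≥ α||u||_{H^1}² reads (1−α)∫(u')² ≥ (α−c)∫u². Any admissible α is ≤ 1 (rapidly oscillating u have ∫u²/∫(u')² → 0), and α = 1 would force 0 ≥ (1−c)∫u², impossible since c < 1; so 1−α > 0. By the sharp Poincaré inequality on H^1_0 of an interval of length L, ∫(u')² ≥ (π/L)²∫u² with equality for the first sine mode sin(π(x−x₀)/L) (x₀ the left endpoint), so the inequality holds for all u iff (1−α)(π/L)² ≥ α − c, i.e. α ≤ ((π/L)² + c)/((π/L)² + 1) = (1 + c(L/π)²)/(1 + (L/π)²). With (π/L)² = 1 and c = 1/2, the largest admissible constant is α = ((π/L)² + c)/((π/L)² + 1).
Simplifying, α = 3/4.


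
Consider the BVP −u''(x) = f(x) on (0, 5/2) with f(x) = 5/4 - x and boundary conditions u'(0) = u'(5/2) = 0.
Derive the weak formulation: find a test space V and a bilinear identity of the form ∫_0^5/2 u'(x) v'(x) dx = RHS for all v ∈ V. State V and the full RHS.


V = H^1(0, 5/2) (no boundary constraint on v; u is determined up to an additive constant); weak form: ∫_0^5/2 u'v' dx = ∫_0^5/2 (5/4 - x) v dx for all v ∈ V.

Multiply both sides by a test function v and integrate from 0 to 5/2:
  ∫_0^5/2 −u''(x) v(x) dx = ∫_0^5/2 f(x) v(x) dx.
Integrate the LHS by parts once:
  ∫_0^5/2 −u'' v dx = −[u'(x) v(x)]_0^5/2 + ∫_0^5/2 u'(x) v'(x) dx.
Thus ∫_0^5/2 u'(x) v'(x) dx = ∫_0^5/2 f(x) v(x) dx + [u'(x) v(x)]_0^5/2.
Choose V so that boundary terms are either known or forced to vanish.
u has homogeneous Neumann: u'(0) = u'(5/2) = 0. So [u' v]_0^5/2 = 0·v(5/2) − 0·v(0) = 0 for any v; take V = H^1(0, 5/2).
Weak formulation: find u (satisfying any essential BC) such that ∫_0^5/2 u'(x) v'(x) dx = ∫_0^5/2 f v dx for all v ∈ V (homogeneous Neumann, so boundary terms vanish).
Substituting f(x) = 5/4 - x, the right-hand side is ∫_0^5/2 (5/4 - x) v dx.
Compatibility check (pure Neumann): taking v ≡ 1 ∈ V gives 0 = ∫_0^5/2 f dx + (0) − (0), i.e. ∫_0^5/2 f dx must equal u'(0) − u'(5/2) = 0. Indeed ∫_0^5/2 (5/4 - x) dx = 0, so the data are compatible. The solution is then unique only up to an additive constant (fix it e.g. by requiring ∫_0^5/2 u dx = 0).


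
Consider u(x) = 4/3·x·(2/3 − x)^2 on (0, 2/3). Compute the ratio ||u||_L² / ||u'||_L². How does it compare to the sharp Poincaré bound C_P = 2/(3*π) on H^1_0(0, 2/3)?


||u||_L² / ||u'||_L² = sqrt(14)/21 < C_P = 2/(3*π).

u(x) = 4/3·x·(2/3 − x)^2, so u'(x) = 4*x^2 - 32*x/9 + 16/27.
u(x) = 4/3·x·(2/3 − x)^2 vanishes at x = 0 and x = 2/3, so u ∈ H^1_0(0, 2/3). Differentiate via the product rule and integrate the resulting polynomials term by term.
  ∫_0^2/3 u² dx = ∫_0^2/3 (16*x^6/9 - 128*x^5/27 + 128*x^4/27 - 512*x^3/243 + 256*x^2/729) dx. Term by term:
    ∫_0^2/3 16*x^6/9 dx = 2048/137781;  ∫_0^2/3 -128*x^5/27 dx = -4096/59049;  ∫_0^2/3 128*x^4/27 dx = 4096/32805;
    ∫_0^2/3 -512*x^3/243 dx = -2048/19683;  ∫_0^2/3 256*x^2/729 dx = 2048/59049.
  Sum: 2048/137781 − 4096/59049 + 4096/32805 − 2048/19683 + 2048/59049 = 2048/2066715.
  ∫_0^2/3 (u')² dx = ∫_0^2/3 (16*x^4 - 256*x^3/9 + 1408*x^2/81 - 1024*x/243 + 256/729) dx. Term by term:
    ∫_0^2/3 16*x^4 dx = 512/1215;  ∫_0^2/3 -256*x^3/9 dx = -1024/729;  ∫_0^2/3 1408*x^2/81 dx = 11264/6561;
    ∫_0^2/3 -1024*x/243 dx = -2048/2187;  ∫_0^2/3 256/729 dx = 512/2187.
  Sum: 512/1215 − 1024/729 + 11264/6561 − 2048/2187 + 512/2187 = 1024/32805.
∫_0^2/3 u² dx = 2048/2066715, so ||u||_L² = 32*sqrt(70)/8505.
∫_0^2/3 (u')² dx = 1024/32805, so ||u'||_L² = 32*sqrt(5)/405.
Ratio ||u||_L² / ||u'||_L² = sqrt(14)/21.
Sharp Poincaré constant on H^1_0(0, 2/3) is C_P = L/π = 2/(3*π), achieved by sin(3*π/2·x).
A polynomial bump cannot attain the sharp Poincaré constant (only the first sine eigenfunction does), so the ratio is strictly less than C_P, consistent with ||u||_L² ≤ C_P ||u'||_L².


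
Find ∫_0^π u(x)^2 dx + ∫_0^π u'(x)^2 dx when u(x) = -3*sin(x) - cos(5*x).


||u||_{H^1(0,π)}^2 = 22*π

u'(x) = 5*sin(5*x) - 3*cos(x).
Expand u² and (u')² and integrate term by term on (0, π), using: for integers n ≥ 1, ∫_0^π sin²(nx) dx = ∫_0^π cos²(nx) dx = π/2; for n ≠ n', ∫_0^π sin(nx)sin(n'x) dx = ∫_0^π cos(nx)cos(n'x) dx = 0; and by product-to-sum, ∫_0^π sin(nx)cos(n'x) dx = ½∫_0^π [sin((n+n')x) + sin((n−n')x)] dx, which is 0 when n+n' is even and 2n/(n²−n'²) when n+n' is odd (it need not vanish on (0, π)).
  u² squared terms: (-1)²·∫cos(5x)² dx = 1·π/2 = π/2;  (-3)²·∫sin(x)² dx = 9·π/2 = 9*π/2.
  u² cross terms: 2·(-1)·(-3)·∫cos(5x)·sin(x) dx = 6·(0) = 0.
  So ∫_0^π u² dx = π/2 + 9*π/2 + 0 = 5*π.
  (u')² squared terms: (-3)²·∫cos(x)² dx = 9·π/2 = 9*π/2;  (5)²·∫sin(5x)² dx = 25·π/2 = 25*π/2.
  (u')² cross terms: 2·(-3)·(5)·∫cos(x)·sin(5x) dx = -30·(0) = 0.
  So ∫_0^π (u')² dx = 9*π/2 + 25*π/2 + 0 = 17*π.
||u||_{H^1}^2 = (5*π) + (17*π) = 22*π.


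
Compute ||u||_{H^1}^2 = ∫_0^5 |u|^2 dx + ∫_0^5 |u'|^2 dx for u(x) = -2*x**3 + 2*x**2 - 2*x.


||u||_{H^1}^2 = 326990/7

The H^1 norm (squared) on an interval (0, L) is
  ||u||_{H^1}^2 = ∫_0^L u(x)^2 dx + ∫_0^L u'(x)^2 dx.
Compute u'(x) = -6*x**2 + 4*x - 2.
Then u(x)^2 = 4*x**6 - 8*x**5 + 12*x**4 - 8*x**3 + 4*x**2 and u'(x)^2 = 36*x**4 - 48*x**3 + 40*x**2 - 16*x + 4.
Integrate each monomial from 0 to 5 using ∫_0^5 c·x^n dx = c·5^(n+1)/(n+1):
  ∫_0^5 u(x)^2 dx = ∫_0^5 (4*x^6 - 8*x^5 + 12*x^4 - 8*x^3 + 4*x^2) dx. Term by term:
    ∫_0^5 4*x^6 dx = 312500/7;  ∫_0^5 -8*x^5 dx = -62500/3;  ∫_0^5 12*x^4 dx = 7500;
    ∫_0^5 -8*x^3 dx = -1250;  ∫_0^5 4*x^2 dx = 500/3.
  Sum: 312500/7 − 62500/3 + 7500 − 1250 + 500/3 = 634750/21.
  ∫_0^5 u'(x)^2 dx = ∫_0^5 (36*x^4 - 48*x^3 + 40*x^2 - 16*x + 4) dx. Term by term:
    ∫_0^5 36*x^4 dx = 22500;  ∫_0^5 -48*x^3 dx = -7500;  ∫_0^5 40*x^2 dx = 5000/3;
    ∫_0^5 -16*x dx = -200;  ∫_0^5 4 dx = 20.
  Sum: 22500 − 7500 + 5000/3 − 200 + 20 = 49460/3.
Adding: ||u||_{H^1}^2 = 634750/21 + 49460/3 = 326990/7.


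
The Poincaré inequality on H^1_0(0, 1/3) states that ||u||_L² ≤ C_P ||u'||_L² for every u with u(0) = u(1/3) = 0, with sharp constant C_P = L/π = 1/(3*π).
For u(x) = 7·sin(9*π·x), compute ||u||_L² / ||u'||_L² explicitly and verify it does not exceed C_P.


||u||_L² / ||u'||_L² = 1/(9*π) < C_P = 1/(3*π).

u(x) = 7·sin(9*π·x), so u'(x) = 63*π*cos(9*π*x).
Writing u(x) = A·sin(kπx/L) with A = 7 and k = 3, use ∫_0^L sin²(kπx/L) dx = L/2 and ∫_0^L cos²(kπx/L) dx = L/2.
u² = 49·sin²(9*π·x) and (u')² = 3969*π^2·cos²(9*π·x), and each of sin², cos² integrates to L/2 = 1/6 over (0, 1/3).
∫_0^1/3 u² dx = 49/6, so ||u||_L² = 7*sqrt(6)/6.
∫_0^1/3 (u')² dx = 1323*π^2/2, so ||u'||_L² = 21*sqrt(6)*π/2.
Ratio ||u||_L² / ||u'||_L² = 1/(9*π).
Sharp Poincaré constant on H^1_0(0, 1/3) is C_P = L/π = 1/(3*π), achieved by sin(3*π·x).
This is the k = 3 harmonic; the ratio L/(kπ) is strictly less than C_P = L/π, consistent with the sharp inequality ||u||_L² ≤ C_P ||u'||_L².


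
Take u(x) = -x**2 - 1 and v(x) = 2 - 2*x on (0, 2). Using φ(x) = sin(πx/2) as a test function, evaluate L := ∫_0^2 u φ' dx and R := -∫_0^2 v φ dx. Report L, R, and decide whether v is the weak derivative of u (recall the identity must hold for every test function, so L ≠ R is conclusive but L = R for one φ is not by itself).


LHS = 8/π, RHS = 0. No, v is not the weak derivative of u.

u(x) = -x**2 - 1, classical derivative u'(x) = -2*x.
φ(x) = sin(πx/2), so φ'(x) = π*cos(π*x/2)/2.
Note φ(0) = φ(2) = 0, so the boundary term u·φ vanishes.
LHS = ∫_0^2 u(x) φ'(x) dx = ∫_0^2 (-π*x^2*cos(π*x/2)/2 - π*cos(π*x/2)/2) dx. Term by term:
  ∫_0^2 -π*cos(π*x/2)/2 dx = 0;  ∫_0^2 -π*x^2*cos(π*x/2)/2 dx = 8/π.
Sum: 0 + 8/π = 8/π.
So LHS = 8/π.
∫_0^2 v(x) φ(x) dx = ∫_0^2 (-2*x*sin(π*x/2) + 2*sin(π*x/2)) dx. Term by term:
  ∫_0^2 2*sin(π*x/2) dx = 8/π;  ∫_0^2 -2*x*sin(π*x/2) dx = -8/π.
Sum: 8/π − 8/π = 0.
So RHS = -∫_0^2 v(x) φ(x) dx = 0.
LHS − RHS = 8/π ≠ 0, so the identity fails.
(For a valid weak derivative the identity must hold for EVERY test function, in particular this one. The failure shows v is NOT the weak derivative of u.)
Correct weak derivative would be u'(x) = -2*x.


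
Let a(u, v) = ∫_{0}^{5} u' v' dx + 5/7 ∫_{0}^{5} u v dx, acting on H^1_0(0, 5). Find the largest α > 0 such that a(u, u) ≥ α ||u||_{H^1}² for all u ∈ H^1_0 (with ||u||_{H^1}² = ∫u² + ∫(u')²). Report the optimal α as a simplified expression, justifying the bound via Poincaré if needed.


α = (π^2 + 125/7)/(π^2 + 25)

Coercivity of a(·,·) on H^1_0(0, 5) means a(u, u) ≥ α ||u||_{H^1}² for every u ∈ H^1_0.
The interval has length L = 5, and Poincaré/coercivity depend only on L. Here a(u, u) = ∫(u')² + (5/7)·∫u².
Here 0 < c = 5/7 < 1. The condition a(u,u) ≥ α||u||_{H^1}² reads (1−α)∫(u')² ≥ (α−c)∫u². Any admissible α is ≤ 1 (rapidly oscillating u have ∫u²/∫(u')² → 0), and α = 1 would force 0 ≥ (1−c)∫u², impossible since c < 1; so 1−α > 0. By the sharp Poincaré inequality on H^1_0 of an interval of length L, ∫(u')² ≥ (π/L)²∫u² with equality for the first sine mode sin(π(x−x₀)/L) (x₀ the left endpoint), so the inequality holds for all u iff (1−α)(π/L)² ≥ α − c, i.e. α ≤ ((π/L)² + c)/((π/L)² + 1) = (1 + c(L/π)²)/(1 + (L/π)²). With (π/L)² = π^2/25 and c = 5/7, the largest admissible constant is α = ((π/L)² + c)/((π/L)² + 1).
Simplifying, α = (π^2 + 125/7)/(π^2 + 25).


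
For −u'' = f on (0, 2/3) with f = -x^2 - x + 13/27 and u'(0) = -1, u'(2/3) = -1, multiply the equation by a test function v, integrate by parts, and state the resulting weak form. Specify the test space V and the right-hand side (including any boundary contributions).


V = H^1(0, 2/3) (v unrestricted at boundary; u is determined up to an additive constant); weak form: ∫_0^2/3 u'v' dx = ∫_0^2/3 (-x^2 - x + 13/27) v dx − v(2/3) + v(0) for all v ∈ V.

Multiply both sides by a test function v and integrate from 0 to 2/3:
  ∫_0^2/3 −u''(x) v(x) dx = ∫_0^2/3 f(x) v(x) dx.
Integrate the LHS by parts once:
  ∫_0^2/3 −u'' v dx = −[u'(x) v(x)]_0^2/3 + ∫_0^2/3 u'(x) v'(x) dx.
Thus ∫_0^2/3 u'(x) v'(x) dx = ∫_0^2/3 f(x) v(x) dx + [u'(x) v(x)]_0^2/3.
Choose V so that boundary terms are either known or forced to vanish.
u has inhomogeneous Neumann u'(0) = -1, u'(2/3) = -1. [u' v]_0^2/3 = (-1)·v(2/3) − (-1)·v(0) = − v(2/3) + v(0). Take V = H^1(0, 2/3); boundary term becomes part of RHS.
Weak formulation: find u (satisfying any essential BC) such that ∫_0^2/3 u'(x) v'(x) dx = ∫_0^2/3 f v dx − v(2/3) + v(0) for all v ∈ V (Neumann data are natural BCs: they enter the RHS as boundary terms).
Substituting f(x) = -x^2 - x + 13/27, the right-hand side is ∫_0^2/3 (-x^2 - x + 13/27) v dx − v(2/3) + v(0).
Compatibility check (pure Neumann): taking v ≡ 1 ∈ V gives 0 = ∫_0^2/3 f dx + (-1) − (-1), i.e. ∫_0^2/3 f dx must equal u'(0) − u'(2/3) = 0. Indeed ∫_0^2/3 (-x^2 - x + 13/27) dx = 0, so the data are compatible. The solution is then unique only up to an additive constant (fix it e.g. by requiring ∫_0^2/3 u dx = 0).


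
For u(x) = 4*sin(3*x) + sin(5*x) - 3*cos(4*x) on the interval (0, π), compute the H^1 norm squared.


||u||_{H^1(0,π)}^2 = 4964/21 + 339*π/2

u'(x) = 12*sin(4*x) + 12*cos(3*x) + 5*cos(5*x).
Expand u² and (u')² and integrate term by term on (0, π), using: for integers n ≥ 1, ∫_0^π sin²(nx) dx = ∫_0^π cos²(nx) dx = π/2; for n ≠ n', ∫_0^π sin(nx)sin(n'x) dx = ∫_0^π cos(nx)cos(n'x) dx = 0; and by product-to-sum, ∫_0^π sin(nx)cos(n'x) dx = ½∫_0^π [sin((n+n')x) + sin((n−n')x)] dx, which is 0 when n+n' is even and 2n/(n²−n'²) when n+n' is odd (it need not vanish on (0, π)).
  u² squared terms: (-3)²·∫cos(4x)² dx = 9·π/2 = 9*π/2;  (4)²·∫sin(3x)² dx = 16·π/2 = 8*π;  (1)²·∫sin(5x)² dx = 1·π/2 = π/2.
  u² cross terms: 2·(-3)·(4)·∫cos(4x)·sin(3x) dx = -24·(-6/7) = 144/7;  2·(-3)·(1)·∫cos(4x)·sin(5x) dx = -6·(10/9) = -20/3;  2·(4)·(1)·∫sin(3x)·sin(5x) dx = 8·(0) = 0.
  So ∫_0^π u² dx = 9*π/2 + 8*π + π/2 + 144/7 − 20/3 + 0 = 292/21 + 13*π.
  (u')² squared terms: (5)²·∫cos(5x)² dx = 25·π/2 = 25*π/2;  (12)²·∫cos(3x)² dx = 144·π/2 = 72*π;  (12)²·∫sin(4x)² dx = 144·π/2 = 72*π.
  (u')² cross terms: 2·(5)·(12)·∫cos(5x)·cos(3x) dx = 120·(0) = 0;  2·(5)·(12)·∫cos(5x)·sin(4x) dx = 120·(-8/9) = -320/3;  2·(12)·(12)·∫cos(3x)·sin(4x) dx = 288·(8/7) = 2304/7.
  So ∫_0^π (u')² dx = 25*π/2 + 72*π + 72*π + 0 − 320/3 + 2304/7 = 4672/21 + 313*π/2.
||u||_{H^1}^2 = (292/21 + 13*π) + (4672/21 + 313*π/2) = 4964/21 + 339*π/2.


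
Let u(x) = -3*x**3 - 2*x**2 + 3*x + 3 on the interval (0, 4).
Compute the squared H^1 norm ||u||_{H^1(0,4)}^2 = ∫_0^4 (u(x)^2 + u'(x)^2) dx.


||u||_{H^1}^2 = 4705688/105

The H^1 norm (squared) on an interval (0, L) is
  ||u||_{H^1}^2 = ∫_0^L u(x)^2 dx + ∫_0^L u'(x)^2 dx.
Compute u'(x) = -9*x**2 - 4*x + 3.
Then u(x)^2 = 9*x**6 + 12*x**5 - 14*x**4 - 30*x**3 - 3*x**2 + 18*x + 9 and u'(x)^2 = 81*x**4 + 72*x**3 - 38*x**2 - 24*x + 9.
Integrate each monomial from 0 to 4 using ∫_0^4 c·x^n dx = c·4^(n+1)/(n+1):
  ∫_0^4 u(x)^2 dx = ∫_0^4 (9*x^6 + 12*x^5 - 14*x^4 - 30*x^3 - 3*x^2 + 18*x + 9) dx. Term by term:
    ∫_0^4 9*x^6 dx = 147456/7;  ∫_0^4 12*x^5 dx = 8192;  ∫_0^4 -14*x^4 dx = -14336/5;
    ∫_0^4 -30*x^3 dx = -1920;  ∫_0^4 -3*x^2 dx = -64;  ∫_0^4 18*x dx = 144;
    ∫_0^4 9 dx = 36.
  Sum: 147456/7 + 8192 − 14336/5 − 1920 − 64 + 144 + 36 = 860508/35.
  ∫_0^4 u'(x)^2 dx = ∫_0^4 (81*x^4 + 72*x^3 - 38*x^2 - 24*x + 9) dx. Term by term:
    ∫_0^4 81*x^4 dx = 82944/5;  ∫_0^4 72*x^3 dx = 4608;  ∫_0^4 -38*x^2 dx = -2432/3;
    ∫_0^4 -24*x dx = -192;  ∫_0^4 9 dx = 36.
  Sum: 82944/5 + 4608 − 2432/3 − 192 + 36 = 303452/15.
Adding: ||u||_{H^1}^2 = 860508/35 + 303452/15 = 4705688/105.


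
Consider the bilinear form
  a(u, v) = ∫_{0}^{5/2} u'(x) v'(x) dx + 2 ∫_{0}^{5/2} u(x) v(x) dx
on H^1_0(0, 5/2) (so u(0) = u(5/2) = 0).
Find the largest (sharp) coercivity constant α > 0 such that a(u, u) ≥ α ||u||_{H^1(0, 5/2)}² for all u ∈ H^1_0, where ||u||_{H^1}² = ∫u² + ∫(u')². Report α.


α = 1

Coercivity of a(·,·) on H^1_0(0, 5/2) means a(u, u) ≥ α ||u||_{H^1}² for every u ∈ H^1_0.
The interval has length L = 5/2, and Poincaré/coercivity depend only on L. Here a(u, u) = ∫(u')² + (2)·∫u².
Here c = 2 ≥ 1, so a(u,u) = ∫(u')² + c∫u² ≥ ∫(u')² + ∫u² = ||u||_{H^1}², i.e. α = 1 works. No larger α is possible: a(u,u) ≥ α||u||_{H^1}² means (1−α)∫(u')² ≥ (α−c)∫u², and for the modes u_n = sin(nπ(x−x₀)/L) (x₀ the left endpoint) one has ∫u_n²/∫(u_n')² = (L/(nπ))² → 0, so a(u_n,u_n)/||u_n||_{H^1}² → 1. Hence the optimal constant is α = 1.
Therefore α = 1.


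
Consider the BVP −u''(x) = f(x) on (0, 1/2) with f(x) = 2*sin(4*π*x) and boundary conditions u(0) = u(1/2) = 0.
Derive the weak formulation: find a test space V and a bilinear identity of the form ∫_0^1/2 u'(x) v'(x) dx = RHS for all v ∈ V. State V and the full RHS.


V = H^1_0(0, 1/2) (so v(0) = v(1/2) = 0); weak form: ∫_0^1/2 u'v' dx = ∫_0^1/2 (2*sin(4*π*x)) v dx for all v ∈ V.

Multiply both sides by a test function v and integrate from 0 to 1/2:
  ∫_0^1/2 −u''(x) v(x) dx = ∫_0^1/2 f(x) v(x) dx.
Integrate the LHS by parts once:
  ∫_0^1/2 −u'' v dx = −[u'(x) v(x)]_0^1/2 + ∫_0^1/2 u'(x) v'(x) dx.
Thus ∫_0^1/2 u'(x) v'(x) dx = ∫_0^1/2 f(x) v(x) dx + [u'(x) v(x)]_0^1/2.
Choose V so that boundary terms are either known or forced to vanish.
u is Dirichlet: u(0) = u(1/2) = 0. Let V = H^1_0(0, 1/2); then v(0) = v(1/2) = 0, and [u' v]_0^1/2 = 0.
Weak formulation: find u (satisfying any essential BC) such that ∫_0^1/2 u'(x) v'(x) dx = ∫_0^1/2 f v dx for all v ∈ V.
Substituting f(x) = 2*sin(4*π*x), the right-hand side is ∫_0^1/2 (2*sin(4*π*x)) v dx.
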